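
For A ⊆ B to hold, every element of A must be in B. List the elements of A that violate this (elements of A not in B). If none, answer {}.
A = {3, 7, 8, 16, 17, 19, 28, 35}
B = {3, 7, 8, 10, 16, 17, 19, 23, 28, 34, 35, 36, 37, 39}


Set A = {3, 7, 8, 16, 17, 19, 28, 35}
Set B = {3, 7, 8, 10, 16, 17, 19, 23, 28, 34, 35, 36, 37, 39}
Check each element of A against B:
3 ∈ B, 7 ∈ B, 8 ∈ B, 16 ∈ B, 17 ∈ B, 19 ∈ B, 28 ∈ B, 35 ∈ B
Elements of A not in B: {}

{}


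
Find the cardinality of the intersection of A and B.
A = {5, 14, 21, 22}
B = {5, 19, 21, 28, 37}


Set A = {5, 14, 21, 22}
Set B = {5, 19, 21, 28, 37}
A ∩ B = {5, 21}
|A ∩ B| = 2

2


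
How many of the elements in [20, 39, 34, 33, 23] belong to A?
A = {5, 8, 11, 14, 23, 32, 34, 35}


Set A = {5, 8, 11, 14, 23, 32, 34, 35}
Candidates: [20, 39, 34, 33, 23]
Check each candidate:
20 ∉ A, 39 ∉ A, 34 ∈ A, 33 ∉ A, 23 ∈ A
Count of candidates in A: 2

2


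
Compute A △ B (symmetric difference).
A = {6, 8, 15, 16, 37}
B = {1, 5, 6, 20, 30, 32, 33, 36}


Set A = {6, 8, 15, 16, 37}
Set B = {1, 5, 6, 20, 30, 32, 33, 36}
A △ B = (A \ B) ∪ (B \ A)
Elements in A but not B: {8, 15, 16, 37}
Elements in B but not A: {1, 5, 20, 30, 32, 33, 36}
A △ B = {1, 5, 8, 15, 16, 20, 30, 32, 33, 36, 37}

{1, 5, 8, 15, 16, 20, 30, 32, 33, 36, 37}


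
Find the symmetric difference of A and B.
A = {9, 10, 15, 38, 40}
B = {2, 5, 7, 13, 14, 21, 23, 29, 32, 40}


Set A = {9, 10, 15, 38, 40}
Set B = {2, 5, 7, 13, 14, 21, 23, 29, 32, 40}
A △ B = (A \ B) ∪ (B \ A)
Elements in A but not B: {9, 10, 15, 38}
Elements in B but not A: {2, 5, 7, 13, 14, 21, 23, 29, 32}
A △ B = {2, 5, 7, 9, 10, 13, 14, 15, 21, 23, 29, 32, 38}

{2, 5, 7, 9, 10, 13, 14, 15, 21, 23, 29, 32, 38}


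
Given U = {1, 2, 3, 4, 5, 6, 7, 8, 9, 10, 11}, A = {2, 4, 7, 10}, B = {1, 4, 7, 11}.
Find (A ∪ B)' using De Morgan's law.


U = {1, 2, 3, 4, 5, 6, 7, 8, 9, 10, 11}
A = {2, 4, 7, 10}, B = {1, 4, 7, 11}
A ∪ B = {1, 2, 4, 7, 10, 11}
(A ∪ B)' = U \ (A ∪ B) = {3, 5, 6, 8, 9}
Verification via A' ∩ B': A' = {1, 3, 5, 6, 8, 9, 11}, B' = {2, 3, 5, 6, 8, 9, 10}
A' ∩ B' = {3, 5, 6, 8, 9} ✓

{3, 5, 6, 8, 9}


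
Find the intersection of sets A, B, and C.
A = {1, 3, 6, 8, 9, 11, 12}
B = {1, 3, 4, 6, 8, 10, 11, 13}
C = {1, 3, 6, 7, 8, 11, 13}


Set A = {1, 3, 6, 8, 9, 11, 12}
Set B = {1, 3, 4, 6, 8, 10, 11, 13}
Set C = {1, 3, 6, 7, 8, 11, 13}
First, A ∩ B = {1, 3, 6, 8, 11}
Then, (A ∩ B) ∩ C = {1, 3, 6, 8, 11}

{1, 3, 6, 8, 11}


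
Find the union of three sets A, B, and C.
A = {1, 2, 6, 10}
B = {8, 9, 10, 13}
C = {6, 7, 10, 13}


Set A = {1, 2, 6, 10}
Set B = {8, 9, 10, 13}
Set C = {6, 7, 10, 13}
First, A ∪ B = {1, 2, 6, 8, 9, 10, 13}
Then, (A ∪ B) ∪ C = {1, 2, 6, 7, 8, 9, 10, 13}

{1, 2, 6, 7, 8, 9, 10, 13}


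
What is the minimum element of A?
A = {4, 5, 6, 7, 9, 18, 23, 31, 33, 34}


Set A = {4, 5, 6, 7, 9, 18, 23, 31, 33, 34}
Elements in ascending order: 4, 5, 6, 7, 9, 18, 23, 31, 33, 34
The smallest element is 4.

4


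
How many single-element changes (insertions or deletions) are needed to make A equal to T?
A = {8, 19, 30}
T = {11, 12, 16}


Set A = {8, 19, 30}
Set T = {11, 12, 16}
Elements to remove from A (in A, not in T): {8, 19, 30} → 3 removals
Elements to add to A (in T, not in A): {11, 12, 16} → 3 additions
Total edits = 3 + 3 = 6

6


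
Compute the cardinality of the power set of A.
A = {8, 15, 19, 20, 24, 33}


Set A = {8, 15, 19, 20, 24, 33}
|A| = 6
The power set P(A) contains all subsets of A.
|P(A)| = 2^|A| = 2^6 = 64

64


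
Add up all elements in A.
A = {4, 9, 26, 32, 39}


Set A = {4, 9, 26, 32, 39}
Sum = 4 + 9 + 26 + 32 + 39 = 110

110


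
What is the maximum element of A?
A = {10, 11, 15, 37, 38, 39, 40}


Set A = {10, 11, 15, 37, 38, 39, 40}
Elements in ascending order: 10, 11, 15, 37, 38, 39, 40
The largest element is 40.

40


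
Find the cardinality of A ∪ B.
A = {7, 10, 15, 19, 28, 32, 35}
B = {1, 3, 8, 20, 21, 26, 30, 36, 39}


Set A = {7, 10, 15, 19, 28, 32, 35}, |A| = 7
Set B = {1, 3, 8, 20, 21, 26, 30, 36, 39}, |B| = 9
A ∩ B = {}, |A ∩ B| = 0
|A ∪ B| = |A| + |B| - |A ∩ B| = 7 + 9 - 0 = 16

16


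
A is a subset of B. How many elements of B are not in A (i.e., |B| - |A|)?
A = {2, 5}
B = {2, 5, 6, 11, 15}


Set A = {2, 5}, |A| = 2
Set B = {2, 5, 6, 11, 15}, |B| = 5
Since A ⊆ B: B \ A = {6, 11, 15}
|B| - |A| = 5 - 2 = 3

3


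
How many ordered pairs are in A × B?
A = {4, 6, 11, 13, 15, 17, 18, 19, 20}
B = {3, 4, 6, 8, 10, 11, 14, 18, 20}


Set A = {4, 6, 11, 13, 15, 17, 18, 19, 20} has 9 elements.
Set B = {3, 4, 6, 8, 10, 11, 14, 18, 20} has 9 elements.
|A × B| = |A| × |B| = 9 × 9 = 81

81


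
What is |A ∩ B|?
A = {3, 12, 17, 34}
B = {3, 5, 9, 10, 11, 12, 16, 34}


Set A = {3, 12, 17, 34}
Set B = {3, 5, 9, 10, 11, 12, 16, 34}
A ∩ B = {3, 12, 34}
|A ∩ B| = 3

3


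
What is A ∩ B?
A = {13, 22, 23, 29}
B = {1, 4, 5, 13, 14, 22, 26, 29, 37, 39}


Set A = {13, 22, 23, 29}
Set B = {1, 4, 5, 13, 14, 22, 26, 29, 37, 39}
A ∩ B includes only elements in both sets.
Check each element of A against B:
13 ✓, 22 ✓, 23 ✗, 29 ✓
A ∩ B = {13, 22, 29}

{13, 22, 29}


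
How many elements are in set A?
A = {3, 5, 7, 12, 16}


Set A = {3, 5, 7, 12, 16}
Listing elements: 3, 5, 7, 12, 16
Counting: 5 elements
|A| = 5

5


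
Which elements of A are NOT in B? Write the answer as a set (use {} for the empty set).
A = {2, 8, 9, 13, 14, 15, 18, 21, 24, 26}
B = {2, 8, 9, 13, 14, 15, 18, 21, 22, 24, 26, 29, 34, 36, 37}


Set A = {2, 8, 9, 13, 14, 15, 18, 21, 24, 26}
Set B = {2, 8, 9, 13, 14, 15, 18, 21, 22, 24, 26, 29, 34, 36, 37}
Check each element of A against B:
2 ∈ B, 8 ∈ B, 9 ∈ B, 13 ∈ B, 14 ∈ B, 15 ∈ B, 18 ∈ B, 21 ∈ B, 24 ∈ B, 26 ∈ B
Elements of A not in B: {}

{}


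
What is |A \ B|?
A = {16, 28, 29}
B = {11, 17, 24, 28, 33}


Set A = {16, 28, 29}
Set B = {11, 17, 24, 28, 33}
A \ B = {16, 29}
|A \ B| = 2

2


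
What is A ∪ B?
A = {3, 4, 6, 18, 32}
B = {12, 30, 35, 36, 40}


Set A = {3, 4, 6, 18, 32}
Set B = {12, 30, 35, 36, 40}
A ∪ B includes all elements in either set.
Elements from A: {3, 4, 6, 18, 32}
Elements from B not already included: {12, 30, 35, 36, 40}
A ∪ B = {3, 4, 6, 12, 18, 30, 32, 35, 36, 40}

{3, 4, 6, 12, 18, 30, 32, 35, 36, 40}


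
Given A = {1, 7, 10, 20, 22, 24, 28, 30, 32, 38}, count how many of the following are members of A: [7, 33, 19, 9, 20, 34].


Set A = {1, 7, 10, 20, 22, 24, 28, 30, 32, 38}
Candidates: [7, 33, 19, 9, 20, 34]
Check each candidate:
7 ∈ A, 33 ∉ A, 19 ∉ A, 9 ∉ A, 20 ∈ A, 34 ∉ A
Count of candidates in A: 2

2


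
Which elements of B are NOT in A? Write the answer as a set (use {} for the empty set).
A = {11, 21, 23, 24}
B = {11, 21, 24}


Set A = {11, 21, 23, 24}
Set B = {11, 21, 24}
Check each element of B against A:
11 ∈ A, 21 ∈ A, 24 ∈ A
Elements of B not in A: {}

{}


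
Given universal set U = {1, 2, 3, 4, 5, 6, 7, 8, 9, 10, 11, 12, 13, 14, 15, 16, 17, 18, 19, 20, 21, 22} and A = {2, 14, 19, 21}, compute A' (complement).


Universal set U = {1, 2, 3, 4, 5, 6, 7, 8, 9, 10, 11, 12, 13, 14, 15, 16, 17, 18, 19, 20, 21, 22}
Set A = {2, 14, 19, 21}
A' = U \ A = elements in U but not in A
Checking each element of U:
1 (not in A, include), 2 (in A, exclude), 3 (not in A, include), 4 (not in A, include), 5 (not in A, include), 6 (not in A, include), 7 (not in A, include), 8 (not in A, include), 9 (not in A, include), 10 (not in A, include), 11 (not in A, include), 12 (not in A, include), 13 (not in A, include), 14 (in A, exclude), 15 (not in A, include), 16 (not in A, include), 17 (not in A, include), 18 (not in A, include), 19 (in A, exclude), 20 (not in A, include), 21 (in A, exclude), 22 (not in A, include)
A' = {1, 3, 4, 5, 6, 7, 8, 9, 10, 11, 12, 13, 15, 16, 17, 18, 20, 22}

{1, 3, 4, 5, 6, 7, 8, 9, 10, 11, 12, 13, 15, 16, 17, 18, 20, 22}


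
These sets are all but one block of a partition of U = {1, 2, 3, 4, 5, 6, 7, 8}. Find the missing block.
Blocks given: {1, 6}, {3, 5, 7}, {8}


U = {1, 2, 3, 4, 5, 6, 7, 8}
Shown blocks: {1, 6}, {3, 5, 7}, {8}
A partition's blocks are pairwise disjoint and cover U, so the missing block = U \ (union of shown blocks).
Union of shown blocks: {1, 3, 5, 6, 7, 8}
Missing block = U \ (union) = {2, 4}

{2, 4}


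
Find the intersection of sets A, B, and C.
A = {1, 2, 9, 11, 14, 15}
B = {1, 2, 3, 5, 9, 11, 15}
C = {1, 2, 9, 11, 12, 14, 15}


Set A = {1, 2, 9, 11, 14, 15}
Set B = {1, 2, 3, 5, 9, 11, 15}
Set C = {1, 2, 9, 11, 12, 14, 15}
First, A ∩ B = {1, 2, 9, 11, 15}
Then, (A ∩ B) ∩ C = {1, 2, 9, 11, 15}

{1, 2, 9, 11, 15}


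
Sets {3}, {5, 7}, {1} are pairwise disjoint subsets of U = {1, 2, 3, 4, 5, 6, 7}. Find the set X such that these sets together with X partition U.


U = {1, 2, 3, 4, 5, 6, 7}
Shown blocks: {3}, {5, 7}, {1}
A partition's blocks are pairwise disjoint and cover U, so the missing block = U \ (union of shown blocks).
Union of shown blocks: {1, 3, 5, 7}
Missing block = U \ (union) = {2, 4, 6}

{2, 4, 6}


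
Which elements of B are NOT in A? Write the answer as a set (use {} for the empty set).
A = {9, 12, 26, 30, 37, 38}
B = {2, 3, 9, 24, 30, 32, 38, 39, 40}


Set A = {9, 12, 26, 30, 37, 38}
Set B = {2, 3, 9, 24, 30, 32, 38, 39, 40}
Check each element of B against A:
2 ∉ A (include), 3 ∉ A (include), 9 ∈ A, 24 ∉ A (include), 30 ∈ A, 32 ∉ A (include), 38 ∈ A, 39 ∉ A (include), 40 ∉ A (include)
Elements of B not in A: {2, 3, 24, 32, 39, 40}

{2, 3, 24, 32, 39, 40}


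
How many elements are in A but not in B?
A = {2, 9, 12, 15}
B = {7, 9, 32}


Set A = {2, 9, 12, 15}
Set B = {7, 9, 32}
A \ B = {2, 12, 15}
|A \ B| = 3

3


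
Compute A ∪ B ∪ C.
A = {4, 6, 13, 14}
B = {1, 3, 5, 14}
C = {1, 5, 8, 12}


Set A = {4, 6, 13, 14}
Set B = {1, 3, 5, 14}
Set C = {1, 5, 8, 12}
First, A ∪ B = {1, 3, 4, 5, 6, 13, 14}
Then, (A ∪ B) ∪ C = {1, 3, 4, 5, 6, 8, 12, 13, 14}

{1, 3, 4, 5, 6, 8, 12, 13, 14}


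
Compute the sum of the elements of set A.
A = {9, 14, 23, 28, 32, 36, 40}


Set A = {9, 14, 23, 28, 32, 36, 40}
Sum = 9 + 14 + 23 + 28 + 32 + 36 + 40 = 182

182


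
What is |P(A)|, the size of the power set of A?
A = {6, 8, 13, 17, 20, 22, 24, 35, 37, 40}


Set A = {6, 8, 13, 17, 20, 22, 24, 35, 37, 40}
|A| = 10
The power set P(A) contains all subsets of A.
|P(A)| = 2^|A| = 2^10 = 1024

1024


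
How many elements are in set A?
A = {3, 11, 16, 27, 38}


Set A = {3, 11, 16, 27, 38}
Listing elements: 3, 11, 16, 27, 38
Counting: 5 elements
|A| = 5

5


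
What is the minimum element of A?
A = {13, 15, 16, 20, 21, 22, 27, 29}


Set A = {13, 15, 16, 20, 21, 22, 27, 29}
Elements in ascending order: 13, 15, 16, 20, 21, 22, 27, 29
The smallest element is 13.

13


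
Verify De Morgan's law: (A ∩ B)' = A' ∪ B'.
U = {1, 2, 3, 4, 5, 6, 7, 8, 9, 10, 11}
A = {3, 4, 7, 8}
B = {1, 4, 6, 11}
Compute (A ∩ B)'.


U = {1, 2, 3, 4, 5, 6, 7, 8, 9, 10, 11}
A = {3, 4, 7, 8}, B = {1, 4, 6, 11}
A ∩ B = {4}
(A ∩ B)' = U \ (A ∩ B) = {1, 2, 3, 5, 6, 7, 8, 9, 10, 11}
Verification via A' ∪ B': A' = {1, 2, 5, 6, 9, 10, 11}, B' = {2, 3, 5, 7, 8, 9, 10}
A' ∪ B' = {1, 2, 3, 5, 6, 7, 8, 9, 10, 11} ✓

{1, 2, 3, 5, 6, 7, 8, 9, 10, 11}


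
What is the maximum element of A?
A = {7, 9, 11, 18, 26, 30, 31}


Set A = {7, 9, 11, 18, 26, 30, 31}
Elements in ascending order: 7, 9, 11, 18, 26, 30, 31
The largest element is 31.

31


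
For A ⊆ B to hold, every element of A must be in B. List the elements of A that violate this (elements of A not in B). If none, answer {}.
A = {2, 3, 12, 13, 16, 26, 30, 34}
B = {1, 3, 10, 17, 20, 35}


Set A = {2, 3, 12, 13, 16, 26, 30, 34}
Set B = {1, 3, 10, 17, 20, 35}
Check each element of A against B:
2 ∉ B (include), 3 ∈ B, 12 ∉ B (include), 13 ∉ B (include), 16 ∉ B (include), 26 ∉ B (include), 30 ∉ B (include), 34 ∉ B (include)
Elements of A not in B: {2, 12, 13, 16, 26, 30, 34}

{2, 12, 13, 16, 26, 30, 34}


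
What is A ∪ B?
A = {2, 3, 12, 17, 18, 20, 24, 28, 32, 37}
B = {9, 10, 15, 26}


Set A = {2, 3, 12, 17, 18, 20, 24, 28, 32, 37}
Set B = {9, 10, 15, 26}
A ∪ B includes all elements in either set.
Elements from A: {2, 3, 12, 17, 18, 20, 24, 28, 32, 37}
Elements from B not already included: {9, 10, 15, 26}
A ∪ B = {2, 3, 9, 10, 12, 15, 17, 18, 20, 24, 26, 28, 32, 37}

{2, 3, 9, 10, 12, 15, 17, 18, 20, 24, 26, 28, 32, 37}


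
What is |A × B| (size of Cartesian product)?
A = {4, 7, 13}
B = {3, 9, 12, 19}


Set A = {4, 7, 13} has 3 elements.
Set B = {3, 9, 12, 19} has 4 elements.
|A × B| = |A| × |B| = 3 × 4 = 12

12


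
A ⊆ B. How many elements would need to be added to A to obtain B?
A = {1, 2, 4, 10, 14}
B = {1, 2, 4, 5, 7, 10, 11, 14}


Set A = {1, 2, 4, 10, 14}, |A| = 5
Set B = {1, 2, 4, 5, 7, 10, 11, 14}, |B| = 8
Since A ⊆ B: B \ A = {5, 7, 11}
|B| - |A| = 8 - 5 = 3

3


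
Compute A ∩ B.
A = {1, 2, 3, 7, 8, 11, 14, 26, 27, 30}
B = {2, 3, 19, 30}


Set A = {1, 2, 3, 7, 8, 11, 14, 26, 27, 30}
Set B = {2, 3, 19, 30}
A ∩ B includes only elements in both sets.
Check each element of A against B:
1 ✗, 2 ✓, 3 ✓, 7 ✗, 8 ✗, 11 ✗, 14 ✗, 26 ✗, 27 ✗, 30 ✓
A ∩ B = {2, 3, 30}

{2, 3, 30}


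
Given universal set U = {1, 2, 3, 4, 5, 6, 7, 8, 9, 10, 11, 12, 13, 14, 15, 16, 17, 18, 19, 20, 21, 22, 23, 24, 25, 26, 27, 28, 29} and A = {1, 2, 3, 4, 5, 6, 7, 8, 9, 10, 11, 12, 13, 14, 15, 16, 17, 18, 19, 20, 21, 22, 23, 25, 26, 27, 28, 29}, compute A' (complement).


Universal set U = {1, 2, 3, 4, 5, 6, 7, 8, 9, 10, 11, 12, 13, 14, 15, 16, 17, 18, 19, 20, 21, 22, 23, 24, 25, 26, 27, 28, 29}
Set A = {1, 2, 3, 4, 5, 6, 7, 8, 9, 10, 11, 12, 13, 14, 15, 16, 17, 18, 19, 20, 21, 22, 23, 25, 26, 27, 28, 29}
A' = U \ A = elements in U but not in A
Checking each element of U:
1 (in A, exclude), 2 (in A, exclude), 3 (in A, exclude), 4 (in A, exclude), 5 (in A, exclude), 6 (in A, exclude), 7 (in A, exclude), 8 (in A, exclude), 9 (in A, exclude), 10 (in A, exclude), 11 (in A, exclude), 12 (in A, exclude), 13 (in A, exclude), 14 (in A, exclude), 15 (in A, exclude), 16 (in A, exclude), 17 (in A, exclude), 18 (in A, exclude), 19 (in A, exclude), 20 (in A, exclude), 21 (in A, exclude), 22 (in A, exclude), 23 (in A, exclude), 24 (not in A, include), 25 (in A, exclude), 26 (in A, exclude), 27 (in A, exclude), 28 (in A, exclude), 29 (in A, exclude)
A' = {24}

{24}


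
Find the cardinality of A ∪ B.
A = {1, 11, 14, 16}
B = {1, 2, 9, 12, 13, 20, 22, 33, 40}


Set A = {1, 11, 14, 16}, |A| = 4
Set B = {1, 2, 9, 12, 13, 20, 22, 33, 40}, |B| = 9
A ∩ B = {1}, |A ∩ B| = 1
|A ∪ B| = |A| + |B| - |A ∩ B| = 4 + 9 - 1 = 12

12


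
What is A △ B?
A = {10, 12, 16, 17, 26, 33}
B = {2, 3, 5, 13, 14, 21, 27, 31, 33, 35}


Set A = {10, 12, 16, 17, 26, 33}
Set B = {2, 3, 5, 13, 14, 21, 27, 31, 33, 35}
A △ B = (A \ B) ∪ (B \ A)
Elements in A but not B: {10, 12, 16, 17, 26}
Elements in B but not A: {2, 3, 5, 13, 14, 21, 27, 31, 35}
A △ B = {2, 3, 5, 10, 12, 13, 14, 16, 17, 21, 26, 27, 31, 35}

{2, 3, 5, 10, 12, 13, 14, 16, 17, 21, 26, 27, 31, 35}


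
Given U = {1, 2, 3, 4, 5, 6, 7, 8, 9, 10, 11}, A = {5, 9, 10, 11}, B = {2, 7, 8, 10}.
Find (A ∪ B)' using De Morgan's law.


U = {1, 2, 3, 4, 5, 6, 7, 8, 9, 10, 11}
A = {5, 9, 10, 11}, B = {2, 7, 8, 10}
A ∪ B = {2, 5, 7, 8, 9, 10, 11}
(A ∪ B)' = U \ (A ∪ B) = {1, 3, 4, 6}
Verification via A' ∩ B': A' = {1, 2, 3, 4, 6, 7, 8}, B' = {1, 3, 4, 5, 6, 9, 11}
A' ∩ B' = {1, 3, 4, 6} ✓

{1, 3, 4, 6}


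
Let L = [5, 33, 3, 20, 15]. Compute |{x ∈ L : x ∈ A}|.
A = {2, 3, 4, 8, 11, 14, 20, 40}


Set A = {2, 3, 4, 8, 11, 14, 20, 40}
Candidates: [5, 33, 3, 20, 15]
Check each candidate:
5 ∉ A, 33 ∉ A, 3 ∈ A, 20 ∈ A, 15 ∉ A
Count of candidates in A: 2

2


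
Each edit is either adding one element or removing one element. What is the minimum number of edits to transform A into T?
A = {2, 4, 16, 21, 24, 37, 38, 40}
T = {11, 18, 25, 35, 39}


Set A = {2, 4, 16, 21, 24, 37, 38, 40}
Set T = {11, 18, 25, 35, 39}
Elements to remove from A (in A, not in T): {2, 4, 16, 21, 24, 37, 38, 40} → 8 removals
Elements to add to A (in T, not in A): {11, 18, 25, 35, 39} → 5 additions
Total edits = 8 + 5 = 13

13


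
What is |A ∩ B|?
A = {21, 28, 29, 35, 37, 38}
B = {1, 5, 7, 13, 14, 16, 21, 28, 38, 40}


Set A = {21, 28, 29, 35, 37, 38}
Set B = {1, 5, 7, 13, 14, 16, 21, 28, 38, 40}
A ∩ B = {21, 28, 38}
|A ∩ B| = 3

3


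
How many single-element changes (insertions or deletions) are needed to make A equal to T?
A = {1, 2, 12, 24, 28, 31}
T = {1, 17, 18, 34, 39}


Set A = {1, 2, 12, 24, 28, 31}
Set T = {1, 17, 18, 34, 39}
Elements to remove from A (in A, not in T): {2, 12, 24, 28, 31} → 5 removals
Elements to add to A (in T, not in A): {17, 18, 34, 39} → 4 additions
Total edits = 5 + 4 = 9

9


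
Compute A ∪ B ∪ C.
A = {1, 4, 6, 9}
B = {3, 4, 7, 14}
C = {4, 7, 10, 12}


Set A = {1, 4, 6, 9}
Set B = {3, 4, 7, 14}
Set C = {4, 7, 10, 12}
First, A ∪ B = {1, 3, 4, 6, 7, 9, 14}
Then, (A ∪ B) ∪ C = {1, 3, 4, 6, 7, 9, 10, 12, 14}

{1, 3, 4, 6, 7, 9, 10, 12, 14}


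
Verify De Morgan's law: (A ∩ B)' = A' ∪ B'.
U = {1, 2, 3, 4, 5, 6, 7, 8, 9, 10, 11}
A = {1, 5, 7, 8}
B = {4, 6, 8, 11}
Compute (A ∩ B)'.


U = {1, 2, 3, 4, 5, 6, 7, 8, 9, 10, 11}
A = {1, 5, 7, 8}, B = {4, 6, 8, 11}
A ∩ B = {8}
(A ∩ B)' = U \ (A ∩ B) = {1, 2, 3, 4, 5, 6, 7, 9, 10, 11}
Verification via A' ∪ B': A' = {2, 3, 4, 6, 9, 10, 11}, B' = {1, 2, 3, 5, 7, 9, 10}
A' ∪ B' = {1, 2, 3, 4, 5, 6, 7, 9, 10, 11} ✓

{1, 2, 3, 4, 5, 6, 7, 9, 10, 11}


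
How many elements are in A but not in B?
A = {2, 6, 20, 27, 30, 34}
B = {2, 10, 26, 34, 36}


Set A = {2, 6, 20, 27, 30, 34}
Set B = {2, 10, 26, 34, 36}
A \ B = {6, 20, 27, 30}
|A \ B| = 4

4


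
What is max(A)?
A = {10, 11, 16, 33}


Set A = {10, 11, 16, 33}
Elements in ascending order: 10, 11, 16, 33
The largest element is 33.

33


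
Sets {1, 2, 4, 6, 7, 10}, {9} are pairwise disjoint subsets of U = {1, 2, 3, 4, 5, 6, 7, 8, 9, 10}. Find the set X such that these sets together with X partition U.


U = {1, 2, 3, 4, 5, 6, 7, 8, 9, 10}
Shown blocks: {1, 2, 4, 6, 7, 10}, {9}
A partition's blocks are pairwise disjoint and cover U, so the missing block = U \ (union of shown blocks).
Union of shown blocks: {1, 2, 4, 6, 7, 9, 10}
Missing block = U \ (union) = {3, 5, 8}

{3, 5, 8}


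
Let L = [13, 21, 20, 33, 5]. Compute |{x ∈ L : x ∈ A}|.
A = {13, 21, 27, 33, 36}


Set A = {13, 21, 27, 33, 36}
Candidates: [13, 21, 20, 33, 5]
Check each candidate:
13 ∈ A, 21 ∈ A, 20 ∉ A, 33 ∈ A, 5 ∉ A
Count of candidates in A: 3

3


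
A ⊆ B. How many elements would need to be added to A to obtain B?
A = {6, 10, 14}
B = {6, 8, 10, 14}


Set A = {6, 10, 14}, |A| = 3
Set B = {6, 8, 10, 14}, |B| = 4
Since A ⊆ B: B \ A = {8}
|B| - |A| = 4 - 3 = 1

1


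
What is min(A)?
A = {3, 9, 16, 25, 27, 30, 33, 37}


Set A = {3, 9, 16, 25, 27, 30, 33, 37}
Elements in ascending order: 3, 9, 16, 25, 27, 30, 33, 37
The smallest element is 3.

3


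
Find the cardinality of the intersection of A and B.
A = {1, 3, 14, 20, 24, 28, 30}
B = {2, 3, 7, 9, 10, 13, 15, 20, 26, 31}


Set A = {1, 3, 14, 20, 24, 28, 30}
Set B = {2, 3, 7, 9, 10, 13, 15, 20, 26, 31}
A ∩ B = {3, 20}
|A ∩ B| = 2

2


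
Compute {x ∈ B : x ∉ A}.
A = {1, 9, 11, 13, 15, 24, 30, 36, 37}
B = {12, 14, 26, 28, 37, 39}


Set A = {1, 9, 11, 13, 15, 24, 30, 36, 37}
Set B = {12, 14, 26, 28, 37, 39}
Check each element of B against A:
12 ∉ A (include), 14 ∉ A (include), 26 ∉ A (include), 28 ∉ A (include), 37 ∈ A, 39 ∉ A (include)
Elements of B not in A: {12, 14, 26, 28, 39}

{12, 14, 26, 28, 39}


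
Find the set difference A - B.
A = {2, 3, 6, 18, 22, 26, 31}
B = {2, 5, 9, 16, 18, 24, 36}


Set A = {2, 3, 6, 18, 22, 26, 31}
Set B = {2, 5, 9, 16, 18, 24, 36}
A \ B includes elements in A that are not in B.
Check each element of A:
2 (in B, remove), 3 (not in B, keep), 6 (not in B, keep), 18 (in B, remove), 22 (not in B, keep), 26 (not in B, keep), 31 (not in B, keep)
A \ B = {3, 6, 22, 26, 31}

{3, 6, 22, 26, 31}


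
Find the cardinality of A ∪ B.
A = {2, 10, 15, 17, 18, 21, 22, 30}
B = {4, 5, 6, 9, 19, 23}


Set A = {2, 10, 15, 17, 18, 21, 22, 30}, |A| = 8
Set B = {4, 5, 6, 9, 19, 23}, |B| = 6
A ∩ B = {}, |A ∩ B| = 0
|A ∪ B| = |A| + |B| - |A ∩ B| = 8 + 6 - 0 = 14

14


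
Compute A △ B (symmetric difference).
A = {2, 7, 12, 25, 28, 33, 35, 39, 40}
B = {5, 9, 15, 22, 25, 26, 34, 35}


Set A = {2, 7, 12, 25, 28, 33, 35, 39, 40}
Set B = {5, 9, 15, 22, 25, 26, 34, 35}
A △ B = (A \ B) ∪ (B \ A)
Elements in A but not B: {2, 7, 12, 28, 33, 39, 40}
Elements in B but not A: {5, 9, 15, 22, 26, 34}
A △ B = {2, 5, 7, 9, 12, 15, 22, 26, 28, 33, 34, 39, 40}

{2, 5, 7, 9, 12, 15, 22, 26, 28, 33, 34, 39, 40}


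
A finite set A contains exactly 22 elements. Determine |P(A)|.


The set has 22 elements.
The power set contains all possible subsets.
|P(A)| = 2^|A| = 2^22 = 4194304

4194304


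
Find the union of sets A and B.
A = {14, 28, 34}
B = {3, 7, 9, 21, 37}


Set A = {14, 28, 34}
Set B = {3, 7, 9, 21, 37}
A ∪ B includes all elements in either set.
Elements from A: {14, 28, 34}
Elements from B not already included: {3, 7, 9, 21, 37}
A ∪ B = {3, 7, 9, 14, 21, 28, 34, 37}

{3, 7, 9, 14, 21, 28, 34, 37}


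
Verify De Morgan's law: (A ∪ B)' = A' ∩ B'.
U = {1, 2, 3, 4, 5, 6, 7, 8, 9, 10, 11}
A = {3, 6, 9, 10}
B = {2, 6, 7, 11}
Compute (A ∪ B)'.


U = {1, 2, 3, 4, 5, 6, 7, 8, 9, 10, 11}
A = {3, 6, 9, 10}, B = {2, 6, 7, 11}
A ∪ B = {2, 3, 6, 7, 9, 10, 11}
(A ∪ B)' = U \ (A ∪ B) = {1, 4, 5, 8}
Verification via A' ∩ B': A' = {1, 2, 4, 5, 7, 8, 11}, B' = {1, 3, 4, 5, 8, 9, 10}
A' ∩ B' = {1, 4, 5, 8} ✓

{1, 4, 5, 8}


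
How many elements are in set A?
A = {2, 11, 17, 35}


Set A = {2, 11, 17, 35}
Listing elements: 2, 11, 17, 35
Counting: 4 elements
|A| = 4

4


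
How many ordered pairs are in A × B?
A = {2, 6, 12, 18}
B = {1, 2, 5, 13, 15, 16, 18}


Set A = {2, 6, 12, 18} has 4 elements.
Set B = {1, 2, 5, 13, 15, 16, 18} has 7 elements.
|A × B| = |A| × |B| = 4 × 7 = 28

28


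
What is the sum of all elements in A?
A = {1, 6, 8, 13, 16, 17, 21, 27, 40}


Set A = {1, 6, 8, 13, 16, 17, 21, 27, 40}
Sum = 1 + 6 + 8 + 13 + 16 + 17 + 21 + 27 + 40 = 149

149


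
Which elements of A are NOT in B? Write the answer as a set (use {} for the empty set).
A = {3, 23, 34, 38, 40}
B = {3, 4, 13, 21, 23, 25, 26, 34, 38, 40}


Set A = {3, 23, 34, 38, 40}
Set B = {3, 4, 13, 21, 23, 25, 26, 34, 38, 40}
Check each element of A against B:
3 ∈ B, 23 ∈ B, 34 ∈ B, 38 ∈ B, 40 ∈ B
Elements of A not in B: {}

{}


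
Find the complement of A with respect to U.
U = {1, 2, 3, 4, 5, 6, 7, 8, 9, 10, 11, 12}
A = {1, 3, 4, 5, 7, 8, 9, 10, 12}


Universal set U = {1, 2, 3, 4, 5, 6, 7, 8, 9, 10, 11, 12}
Set A = {1, 3, 4, 5, 7, 8, 9, 10, 12}
A' = U \ A = elements in U but not in A
Checking each element of U:
1 (in A, exclude), 2 (not in A, include), 3 (in A, exclude), 4 (in A, exclude), 5 (in A, exclude), 6 (not in A, include), 7 (in A, exclude), 8 (in A, exclude), 9 (in A, exclude), 10 (in A, exclude), 11 (not in A, include), 12 (in A, exclude)
A' = {2, 6, 11}

{2, 6, 11}


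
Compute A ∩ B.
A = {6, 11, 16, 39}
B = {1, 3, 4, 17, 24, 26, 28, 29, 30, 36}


Set A = {6, 11, 16, 39}
Set B = {1, 3, 4, 17, 24, 26, 28, 29, 30, 36}
A ∩ B includes only elements in both sets.
Check each element of A against B:
6 ✗, 11 ✗, 16 ✗, 39 ✗
A ∩ B = {}

{}


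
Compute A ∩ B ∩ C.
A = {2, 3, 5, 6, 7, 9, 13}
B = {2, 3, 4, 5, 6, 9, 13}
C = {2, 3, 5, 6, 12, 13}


Set A = {2, 3, 5, 6, 7, 9, 13}
Set B = {2, 3, 4, 5, 6, 9, 13}
Set C = {2, 3, 5, 6, 12, 13}
First, A ∩ B = {2, 3, 5, 6, 9, 13}
Then, (A ∩ B) ∩ C = {2, 3, 5, 6, 13}

{2, 3, 5, 6, 13}


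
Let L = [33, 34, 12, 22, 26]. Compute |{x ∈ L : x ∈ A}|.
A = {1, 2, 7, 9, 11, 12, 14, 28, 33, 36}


Set A = {1, 2, 7, 9, 11, 12, 14, 28, 33, 36}
Candidates: [33, 34, 12, 22, 26]
Check each candidate:
33 ∈ A, 34 ∉ A, 12 ∈ A, 22 ∉ A, 26 ∉ A
Count of candidates in A: 2

2


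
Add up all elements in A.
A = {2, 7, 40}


Set A = {2, 7, 40}
Sum = 2 + 7 + 40 = 49

49


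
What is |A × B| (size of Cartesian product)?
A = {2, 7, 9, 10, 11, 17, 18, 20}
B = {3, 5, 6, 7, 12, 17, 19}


Set A = {2, 7, 9, 10, 11, 17, 18, 20} has 8 elements.
Set B = {3, 5, 6, 7, 12, 17, 19} has 7 elements.
|A × B| = |A| × |B| = 8 × 7 = 56

56


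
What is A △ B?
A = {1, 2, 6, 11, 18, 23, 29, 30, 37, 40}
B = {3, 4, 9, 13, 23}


Set A = {1, 2, 6, 11, 18, 23, 29, 30, 37, 40}
Set B = {3, 4, 9, 13, 23}
A △ B = (A \ B) ∪ (B \ A)
Elements in A but not B: {1, 2, 6, 11, 18, 29, 30, 37, 40}
Elements in B but not A: {3, 4, 9, 13}
A △ B = {1, 2, 3, 4, 6, 9, 11, 13, 18, 29, 30, 37, 40}

{1, 2, 3, 4, 6, 9, 11, 13, 18, 29, 30, 37, 40}


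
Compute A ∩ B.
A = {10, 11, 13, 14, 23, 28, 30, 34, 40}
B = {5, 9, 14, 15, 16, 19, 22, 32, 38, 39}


Set A = {10, 11, 13, 14, 23, 28, 30, 34, 40}
Set B = {5, 9, 14, 15, 16, 19, 22, 32, 38, 39}
A ∩ B includes only elements in both sets.
Check each element of A against B:
10 ✗, 11 ✗, 13 ✗, 14 ✓, 23 ✗, 28 ✗, 30 ✗, 34 ✗, 40 ✗
A ∩ B = {14}

{14}


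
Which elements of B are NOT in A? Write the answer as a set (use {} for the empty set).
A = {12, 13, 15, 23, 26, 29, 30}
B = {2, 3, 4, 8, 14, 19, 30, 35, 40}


Set A = {12, 13, 15, 23, 26, 29, 30}
Set B = {2, 3, 4, 8, 14, 19, 30, 35, 40}
Check each element of B against A:
2 ∉ A (include), 3 ∉ A (include), 4 ∉ A (include), 8 ∉ A (include), 14 ∉ A (include), 19 ∉ A (include), 30 ∈ A, 35 ∉ A (include), 40 ∉ A (include)
Elements of B not in A: {2, 3, 4, 8, 14, 19, 35, 40}

{2, 3, 4, 8, 14, 19, 35, 40}


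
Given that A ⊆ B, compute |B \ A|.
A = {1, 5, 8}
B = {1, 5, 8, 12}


Set A = {1, 5, 8}, |A| = 3
Set B = {1, 5, 8, 12}, |B| = 4
Since A ⊆ B: B \ A = {12}
|B| - |A| = 4 - 3 = 1

1


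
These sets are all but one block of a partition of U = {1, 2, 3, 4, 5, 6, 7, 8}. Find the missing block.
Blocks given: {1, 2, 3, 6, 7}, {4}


U = {1, 2, 3, 4, 5, 6, 7, 8}
Shown blocks: {1, 2, 3, 6, 7}, {4}
A partition's blocks are pairwise disjoint and cover U, so the missing block = U \ (union of shown blocks).
Union of shown blocks: {1, 2, 3, 4, 6, 7}
Missing block = U \ (union) = {5, 8}

{5, 8}


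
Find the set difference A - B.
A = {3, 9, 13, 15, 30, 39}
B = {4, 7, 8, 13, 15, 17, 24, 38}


Set A = {3, 9, 13, 15, 30, 39}
Set B = {4, 7, 8, 13, 15, 17, 24, 38}
A \ B includes elements in A that are not in B.
Check each element of A:
3 (not in B, keep), 9 (not in B, keep), 13 (in B, remove), 15 (in B, remove), 30 (not in B, keep), 39 (not in B, keep)
A \ B = {3, 9, 30, 39}

{3, 9, 30, 39}


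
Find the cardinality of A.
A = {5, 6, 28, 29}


Set A = {5, 6, 28, 29}
Listing elements: 5, 6, 28, 29
Counting: 4 elements
|A| = 4

4


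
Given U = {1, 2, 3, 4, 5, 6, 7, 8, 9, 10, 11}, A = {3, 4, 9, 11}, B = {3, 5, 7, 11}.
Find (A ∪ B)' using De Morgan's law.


U = {1, 2, 3, 4, 5, 6, 7, 8, 9, 10, 11}
A = {3, 4, 9, 11}, B = {3, 5, 7, 11}
A ∪ B = {3, 4, 5, 7, 9, 11}
(A ∪ B)' = U \ (A ∪ B) = {1, 2, 6, 8, 10}
Verification via A' ∩ B': A' = {1, 2, 5, 6, 7, 8, 10}, B' = {1, 2, 4, 6, 8, 9, 10}
A' ∩ B' = {1, 2, 6, 8, 10} ✓

{1, 2, 6, 8, 10}


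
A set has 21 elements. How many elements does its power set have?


The set has 21 elements.
The power set contains all possible subsets.
|P(A)| = 2^|A| = 2^21 = 2097152

2097152


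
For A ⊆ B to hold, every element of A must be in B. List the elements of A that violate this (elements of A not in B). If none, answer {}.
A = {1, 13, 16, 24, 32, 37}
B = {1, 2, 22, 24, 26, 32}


Set A = {1, 13, 16, 24, 32, 37}
Set B = {1, 2, 22, 24, 26, 32}
Check each element of A against B:
1 ∈ B, 13 ∉ B (include), 16 ∉ B (include), 24 ∈ B, 32 ∈ B, 37 ∉ B (include)
Elements of A not in B: {13, 16, 37}

{13, 16, 37}


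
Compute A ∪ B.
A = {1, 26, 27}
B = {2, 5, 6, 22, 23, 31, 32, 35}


Set A = {1, 26, 27}
Set B = {2, 5, 6, 22, 23, 31, 32, 35}
A ∪ B includes all elements in either set.
Elements from A: {1, 26, 27}
Elements from B not already included: {2, 5, 6, 22, 23, 31, 32, 35}
A ∪ B = {1, 2, 5, 6, 22, 23, 26, 27, 31, 32, 35}

{1, 2, 5, 6, 22, 23, 26, 27, 31, 32, 35}


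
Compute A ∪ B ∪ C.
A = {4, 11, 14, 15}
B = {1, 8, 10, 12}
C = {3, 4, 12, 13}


Set A = {4, 11, 14, 15}
Set B = {1, 8, 10, 12}
Set C = {3, 4, 12, 13}
First, A ∪ B = {1, 4, 8, 10, 11, 12, 14, 15}
Then, (A ∪ B) ∪ C = {1, 3, 4, 8, 10, 11, 12, 13, 14, 15}

{1, 3, 4, 8, 10, 11, 12, 13, 14, 15}


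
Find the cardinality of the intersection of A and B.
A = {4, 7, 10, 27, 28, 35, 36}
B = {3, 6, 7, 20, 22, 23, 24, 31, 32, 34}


Set A = {4, 7, 10, 27, 28, 35, 36}
Set B = {3, 6, 7, 20, 22, 23, 24, 31, 32, 34}
A ∩ B = {7}
|A ∩ B| = 1

1


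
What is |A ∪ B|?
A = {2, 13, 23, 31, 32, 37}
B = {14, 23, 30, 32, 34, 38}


Set A = {2, 13, 23, 31, 32, 37}, |A| = 6
Set B = {14, 23, 30, 32, 34, 38}, |B| = 6
A ∩ B = {23, 32}, |A ∩ B| = 2
|A ∪ B| = |A| + |B| - |A ∩ B| = 6 + 6 - 2 = 10

10


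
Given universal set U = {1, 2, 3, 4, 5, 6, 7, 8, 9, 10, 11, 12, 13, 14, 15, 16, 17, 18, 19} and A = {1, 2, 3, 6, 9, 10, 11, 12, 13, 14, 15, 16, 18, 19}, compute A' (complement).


Universal set U = {1, 2, 3, 4, 5, 6, 7, 8, 9, 10, 11, 12, 13, 14, 15, 16, 17, 18, 19}
Set A = {1, 2, 3, 6, 9, 10, 11, 12, 13, 14, 15, 16, 18, 19}
A' = U \ A = elements in U but not in A
Checking each element of U:
1 (in A, exclude), 2 (in A, exclude), 3 (in A, exclude), 4 (not in A, include), 5 (not in A, include), 6 (in A, exclude), 7 (not in A, include), 8 (not in A, include), 9 (in A, exclude), 10 (in A, exclude), 11 (in A, exclude), 12 (in A, exclude), 13 (in A, exclude), 14 (in A, exclude), 15 (in A, exclude), 16 (in A, exclude), 17 (not in A, include), 18 (in A, exclude), 19 (in A, exclude)
A' = {4, 5, 7, 8, 17}

{4, 5, 7, 8, 17}


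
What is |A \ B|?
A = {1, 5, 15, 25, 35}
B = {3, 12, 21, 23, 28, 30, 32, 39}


Set A = {1, 5, 15, 25, 35}
Set B = {3, 12, 21, 23, 28, 30, 32, 39}
A \ B = {1, 5, 15, 25, 35}
|A \ B| = 5

5


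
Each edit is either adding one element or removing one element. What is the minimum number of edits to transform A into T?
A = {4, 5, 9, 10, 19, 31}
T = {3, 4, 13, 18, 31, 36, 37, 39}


Set A = {4, 5, 9, 10, 19, 31}
Set T = {3, 4, 13, 18, 31, 36, 37, 39}
Elements to remove from A (in A, not in T): {5, 9, 10, 19} → 4 removals
Elements to add to A (in T, not in A): {3, 13, 18, 36, 37, 39} → 6 additions
Total edits = 4 + 6 = 10

10


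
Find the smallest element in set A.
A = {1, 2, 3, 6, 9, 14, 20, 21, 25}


Set A = {1, 2, 3, 6, 9, 14, 20, 21, 25}
Elements in ascending order: 1, 2, 3, 6, 9, 14, 20, 21, 25
The smallest element is 1.

1


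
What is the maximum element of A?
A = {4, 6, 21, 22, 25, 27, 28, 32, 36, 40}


Set A = {4, 6, 21, 22, 25, 27, 28, 32, 36, 40}
Elements in ascending order: 4, 6, 21, 22, 25, 27, 28, 32, 36, 40
The largest element is 40.

40


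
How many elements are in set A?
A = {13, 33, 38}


Set A = {13, 33, 38}
Listing elements: 13, 33, 38
Counting: 3 elements
|A| = 3

3


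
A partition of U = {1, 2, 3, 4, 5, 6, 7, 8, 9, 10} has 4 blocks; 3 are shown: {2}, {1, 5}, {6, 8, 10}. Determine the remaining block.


U = {1, 2, 3, 4, 5, 6, 7, 8, 9, 10}
Shown blocks: {2}, {1, 5}, {6, 8, 10}
A partition's blocks are pairwise disjoint and cover U, so the missing block = U \ (union of shown blocks).
Union of shown blocks: {1, 2, 5, 6, 8, 10}
Missing block = U \ (union) = {3, 4, 7, 9}

{3, 4, 7, 9}


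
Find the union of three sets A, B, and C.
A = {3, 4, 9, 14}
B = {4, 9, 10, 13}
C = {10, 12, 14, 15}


Set A = {3, 4, 9, 14}
Set B = {4, 9, 10, 13}
Set C = {10, 12, 14, 15}
First, A ∪ B = {3, 4, 9, 10, 13, 14}
Then, (A ∪ B) ∪ C = {3, 4, 9, 10, 12, 13, 14, 15}

{3, 4, 9, 10, 12, 13, 14, 15}


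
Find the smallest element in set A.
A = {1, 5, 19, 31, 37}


Set A = {1, 5, 19, 31, 37}
Elements in ascending order: 1, 5, 19, 31, 37
The smallest element is 1.

1


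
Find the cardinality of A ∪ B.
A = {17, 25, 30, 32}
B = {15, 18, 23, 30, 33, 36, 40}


Set A = {17, 25, 30, 32}, |A| = 4
Set B = {15, 18, 23, 30, 33, 36, 40}, |B| = 7
A ∩ B = {30}, |A ∩ B| = 1
|A ∪ B| = |A| + |B| - |A ∩ B| = 4 + 7 - 1 = 10

10


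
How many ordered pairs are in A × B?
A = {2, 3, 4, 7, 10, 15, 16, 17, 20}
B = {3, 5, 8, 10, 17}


Set A = {2, 3, 4, 7, 10, 15, 16, 17, 20} has 9 elements.
Set B = {3, 5, 8, 10, 17} has 5 elements.
|A × B| = |A| × |B| = 9 × 5 = 45

45


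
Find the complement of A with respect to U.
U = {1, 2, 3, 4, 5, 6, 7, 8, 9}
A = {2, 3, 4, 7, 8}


Universal set U = {1, 2, 3, 4, 5, 6, 7, 8, 9}
Set A = {2, 3, 4, 7, 8}
A' = U \ A = elements in U but not in A
Checking each element of U:
1 (not in A, include), 2 (in A, exclude), 3 (in A, exclude), 4 (in A, exclude), 5 (not in A, include), 6 (not in A, include), 7 (in A, exclude), 8 (in A, exclude), 9 (not in A, include)
A' = {1, 5, 6, 9}

{1, 5, 6, 9}


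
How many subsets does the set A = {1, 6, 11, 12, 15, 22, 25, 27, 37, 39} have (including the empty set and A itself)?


Set A = {1, 6, 11, 12, 15, 22, 25, 27, 37, 39}
|A| = 10
The power set P(A) contains all subsets of A.
|P(A)| = 2^|A| = 2^10 = 1024

1024


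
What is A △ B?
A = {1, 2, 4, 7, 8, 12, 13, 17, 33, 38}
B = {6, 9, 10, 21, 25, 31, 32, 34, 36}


Set A = {1, 2, 4, 7, 8, 12, 13, 17, 33, 38}
Set B = {6, 9, 10, 21, 25, 31, 32, 34, 36}
A △ B = (A \ B) ∪ (B \ A)
Elements in A but not B: {1, 2, 4, 7, 8, 12, 13, 17, 33, 38}
Elements in B but not A: {6, 9, 10, 21, 25, 31, 32, 34, 36}
A △ B = {1, 2, 4, 6, 7, 8, 9, 10, 12, 13, 17, 21, 25, 31, 32, 33, 34, 36, 38}

{1, 2, 4, 6, 7, 8, 9, 10, 12, 13, 17, 21, 25, 31, 32, 33, 34, 36, 38}


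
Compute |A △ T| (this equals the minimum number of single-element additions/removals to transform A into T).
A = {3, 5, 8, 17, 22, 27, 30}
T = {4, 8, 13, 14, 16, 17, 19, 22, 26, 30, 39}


Set A = {3, 5, 8, 17, 22, 27, 30}
Set T = {4, 8, 13, 14, 16, 17, 19, 22, 26, 30, 39}
Elements to remove from A (in A, not in T): {3, 5, 27} → 3 removals
Elements to add to A (in T, not in A): {4, 13, 14, 16, 19, 26, 39} → 7 additions
Total edits = 3 + 7 = 10

10


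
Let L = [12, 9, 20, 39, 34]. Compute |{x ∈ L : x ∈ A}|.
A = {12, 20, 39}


Set A = {12, 20, 39}
Candidates: [12, 9, 20, 39, 34]
Check each candidate:
12 ∈ A, 9 ∉ A, 20 ∈ A, 39 ∈ A, 34 ∉ A
Count of candidates in A: 3

3


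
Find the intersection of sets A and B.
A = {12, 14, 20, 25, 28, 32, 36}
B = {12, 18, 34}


Set A = {12, 14, 20, 25, 28, 32, 36}
Set B = {12, 18, 34}
A ∩ B includes only elements in both sets.
Check each element of A against B:
12 ✓, 14 ✗, 20 ✗, 25 ✗, 28 ✗, 32 ✗, 36 ✗
A ∩ B = {12}

{12}


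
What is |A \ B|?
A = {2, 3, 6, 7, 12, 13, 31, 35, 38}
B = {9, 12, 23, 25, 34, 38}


Set A = {2, 3, 6, 7, 12, 13, 31, 35, 38}
Set B = {9, 12, 23, 25, 34, 38}
A \ B = {2, 3, 6, 7, 13, 31, 35}
|A \ B| = 7

7


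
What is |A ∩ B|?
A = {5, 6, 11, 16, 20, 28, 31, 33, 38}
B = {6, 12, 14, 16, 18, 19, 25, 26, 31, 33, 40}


Set A = {5, 6, 11, 16, 20, 28, 31, 33, 38}
Set B = {6, 12, 14, 16, 18, 19, 25, 26, 31, 33, 40}
A ∩ B = {6, 16, 31, 33}
|A ∩ B| = 4

4


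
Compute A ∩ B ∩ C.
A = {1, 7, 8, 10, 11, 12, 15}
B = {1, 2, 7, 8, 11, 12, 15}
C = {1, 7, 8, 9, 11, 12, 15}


Set A = {1, 7, 8, 10, 11, 12, 15}
Set B = {1, 2, 7, 8, 11, 12, 15}
Set C = {1, 7, 8, 9, 11, 12, 15}
First, A ∩ B = {1, 7, 8, 11, 12, 15}
Then, (A ∩ B) ∩ C = {1, 7, 8, 11, 12, 15}

{1, 7, 8, 11, 12, 15}


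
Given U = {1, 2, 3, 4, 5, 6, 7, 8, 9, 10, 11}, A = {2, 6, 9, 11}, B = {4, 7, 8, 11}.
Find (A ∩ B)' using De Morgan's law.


U = {1, 2, 3, 4, 5, 6, 7, 8, 9, 10, 11}
A = {2, 6, 9, 11}, B = {4, 7, 8, 11}
A ∩ B = {11}
(A ∩ B)' = U \ (A ∩ B) = {1, 2, 3, 4, 5, 6, 7, 8, 9, 10}
Verification via A' ∪ B': A' = {1, 3, 4, 5, 7, 8, 10}, B' = {1, 2, 3, 5, 6, 9, 10}
A' ∪ B' = {1, 2, 3, 4, 5, 6, 7, 8, 9, 10} ✓

{1, 2, 3, 4, 5, 6, 7, 8, 9, 10}


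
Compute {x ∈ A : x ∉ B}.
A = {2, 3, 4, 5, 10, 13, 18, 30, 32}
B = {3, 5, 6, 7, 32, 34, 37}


Set A = {2, 3, 4, 5, 10, 13, 18, 30, 32}
Set B = {3, 5, 6, 7, 32, 34, 37}
Check each element of A against B:
2 ∉ B (include), 3 ∈ B, 4 ∉ B (include), 5 ∈ B, 10 ∉ B (include), 13 ∉ B (include), 18 ∉ B (include), 30 ∉ B (include), 32 ∈ B
Elements of A not in B: {2, 4, 10, 13, 18, 30}

{2, 4, 10, 13, 18, 30}


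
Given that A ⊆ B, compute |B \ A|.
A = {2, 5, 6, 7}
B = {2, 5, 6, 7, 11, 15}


Set A = {2, 5, 6, 7}, |A| = 4
Set B = {2, 5, 6, 7, 11, 15}, |B| = 6
Since A ⊆ B: B \ A = {11, 15}
|B| - |A| = 6 - 4 = 2

2


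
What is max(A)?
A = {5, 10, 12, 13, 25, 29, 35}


Set A = {5, 10, 12, 13, 25, 29, 35}
Elements in ascending order: 5, 10, 12, 13, 25, 29, 35
The largest element is 35.

35


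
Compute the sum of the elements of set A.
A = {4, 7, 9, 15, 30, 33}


Set A = {4, 7, 9, 15, 30, 33}
Sum = 4 + 7 + 9 + 15 + 30 + 33 = 98

98


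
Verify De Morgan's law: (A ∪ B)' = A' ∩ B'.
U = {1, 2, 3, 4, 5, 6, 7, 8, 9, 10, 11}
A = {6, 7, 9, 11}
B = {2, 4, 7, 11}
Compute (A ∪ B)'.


U = {1, 2, 3, 4, 5, 6, 7, 8, 9, 10, 11}
A = {6, 7, 9, 11}, B = {2, 4, 7, 11}
A ∪ B = {2, 4, 6, 7, 9, 11}
(A ∪ B)' = U \ (A ∪ B) = {1, 3, 5, 8, 10}
Verification via A' ∩ B': A' = {1, 2, 3, 4, 5, 8, 10}, B' = {1, 3, 5, 6, 8, 9, 10}
A' ∩ B' = {1, 3, 5, 8, 10} ✓

{1, 3, 5, 8, 10}


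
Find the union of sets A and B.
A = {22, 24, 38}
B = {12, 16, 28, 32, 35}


Set A = {22, 24, 38}
Set B = {12, 16, 28, 32, 35}
A ∪ B includes all elements in either set.
Elements from A: {22, 24, 38}
Elements from B not already included: {12, 16, 28, 32, 35}
A ∪ B = {12, 16, 22, 24, 28, 32, 35, 38}

{12, 16, 22, 24, 28, 32, 35, 38}


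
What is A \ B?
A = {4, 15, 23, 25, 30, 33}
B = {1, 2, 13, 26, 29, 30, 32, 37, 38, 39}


Set A = {4, 15, 23, 25, 30, 33}
Set B = {1, 2, 13, 26, 29, 30, 32, 37, 38, 39}
A \ B includes elements in A that are not in B.
Check each element of A:
4 (not in B, keep), 15 (not in B, keep), 23 (not in B, keep), 25 (not in B, keep), 30 (in B, remove), 33 (not in B, keep)
A \ B = {4, 15, 23, 25, 33}

{4, 15, 23, 25, 33}


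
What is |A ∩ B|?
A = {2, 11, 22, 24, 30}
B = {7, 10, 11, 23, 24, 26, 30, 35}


Set A = {2, 11, 22, 24, 30}
Set B = {7, 10, 11, 23, 24, 26, 30, 35}
A ∩ B = {11, 24, 30}
|A ∩ B| = 3

3


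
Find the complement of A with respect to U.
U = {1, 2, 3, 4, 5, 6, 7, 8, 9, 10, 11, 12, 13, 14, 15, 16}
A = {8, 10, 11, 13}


Universal set U = {1, 2, 3, 4, 5, 6, 7, 8, 9, 10, 11, 12, 13, 14, 15, 16}
Set A = {8, 10, 11, 13}
A' = U \ A = elements in U but not in A
Checking each element of U:
1 (not in A, include), 2 (not in A, include), 3 (not in A, include), 4 (not in A, include), 5 (not in A, include), 6 (not in A, include), 7 (not in A, include), 8 (in A, exclude), 9 (not in A, include), 10 (in A, exclude), 11 (in A, exclude), 12 (not in A, include), 13 (in A, exclude), 14 (not in A, include), 15 (not in A, include), 16 (not in A, include)
A' = {1, 2, 3, 4, 5, 6, 7, 9, 12, 14, 15, 16}

{1, 2, 3, 4, 5, 6, 7, 9, 12, 14, 15, 16}


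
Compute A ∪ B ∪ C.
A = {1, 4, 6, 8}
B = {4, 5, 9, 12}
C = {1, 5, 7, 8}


Set A = {1, 4, 6, 8}
Set B = {4, 5, 9, 12}
Set C = {1, 5, 7, 8}
First, A ∪ B = {1, 4, 5, 6, 8, 9, 12}
Then, (A ∪ B) ∪ C = {1, 4, 5, 6, 7, 8, 9, 12}

{1, 4, 5, 6, 7, 8, 9, 12}


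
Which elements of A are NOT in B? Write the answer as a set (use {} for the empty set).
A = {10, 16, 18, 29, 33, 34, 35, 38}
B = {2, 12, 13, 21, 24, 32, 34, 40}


Set A = {10, 16, 18, 29, 33, 34, 35, 38}
Set B = {2, 12, 13, 21, 24, 32, 34, 40}
Check each element of A against B:
10 ∉ B (include), 16 ∉ B (include), 18 ∉ B (include), 29 ∉ B (include), 33 ∉ B (include), 34 ∈ B, 35 ∉ B (include), 38 ∉ B (include)
Elements of A not in B: {10, 16, 18, 29, 33, 35, 38}

{10, 16, 18, 29, 33, 35, 38}
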